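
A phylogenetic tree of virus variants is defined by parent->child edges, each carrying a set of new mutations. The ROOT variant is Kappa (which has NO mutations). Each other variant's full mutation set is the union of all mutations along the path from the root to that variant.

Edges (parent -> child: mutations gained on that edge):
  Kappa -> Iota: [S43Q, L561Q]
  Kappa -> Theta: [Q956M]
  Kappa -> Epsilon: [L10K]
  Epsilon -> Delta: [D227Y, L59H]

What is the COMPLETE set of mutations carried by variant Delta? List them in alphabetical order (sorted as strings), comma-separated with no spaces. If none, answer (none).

Answer: D227Y,L10K,L59H

Derivation:
At Kappa: gained [] -> total []
At Epsilon: gained ['L10K'] -> total ['L10K']
At Delta: gained ['D227Y', 'L59H'] -> total ['D227Y', 'L10K', 'L59H']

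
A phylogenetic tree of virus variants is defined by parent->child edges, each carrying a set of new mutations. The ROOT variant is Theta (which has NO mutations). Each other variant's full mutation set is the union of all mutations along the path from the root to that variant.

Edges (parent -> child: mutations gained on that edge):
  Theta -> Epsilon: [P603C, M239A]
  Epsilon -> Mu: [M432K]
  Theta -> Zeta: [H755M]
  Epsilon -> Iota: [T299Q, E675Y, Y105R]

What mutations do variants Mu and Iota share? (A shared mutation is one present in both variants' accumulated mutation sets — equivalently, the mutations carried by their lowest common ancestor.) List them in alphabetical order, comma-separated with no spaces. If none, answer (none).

Accumulating mutations along path to Mu:
  At Theta: gained [] -> total []
  At Epsilon: gained ['P603C', 'M239A'] -> total ['M239A', 'P603C']
  At Mu: gained ['M432K'] -> total ['M239A', 'M432K', 'P603C']
Mutations(Mu) = ['M239A', 'M432K', 'P603C']
Accumulating mutations along path to Iota:
  At Theta: gained [] -> total []
  At Epsilon: gained ['P603C', 'M239A'] -> total ['M239A', 'P603C']
  At Iota: gained ['T299Q', 'E675Y', 'Y105R'] -> total ['E675Y', 'M239A', 'P603C', 'T299Q', 'Y105R']
Mutations(Iota) = ['E675Y', 'M239A', 'P603C', 'T299Q', 'Y105R']
Intersection: ['M239A', 'M432K', 'P603C'] ∩ ['E675Y', 'M239A', 'P603C', 'T299Q', 'Y105R'] = ['M239A', 'P603C']

Answer: M239A,P603C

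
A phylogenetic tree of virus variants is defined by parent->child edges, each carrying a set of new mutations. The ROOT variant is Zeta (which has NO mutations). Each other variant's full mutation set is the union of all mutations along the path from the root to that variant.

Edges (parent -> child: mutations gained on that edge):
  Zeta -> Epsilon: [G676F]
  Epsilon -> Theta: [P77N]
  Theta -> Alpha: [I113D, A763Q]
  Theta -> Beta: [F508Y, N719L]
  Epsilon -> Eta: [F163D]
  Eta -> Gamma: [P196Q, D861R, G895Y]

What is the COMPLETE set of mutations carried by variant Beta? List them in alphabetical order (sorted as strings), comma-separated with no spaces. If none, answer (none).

At Zeta: gained [] -> total []
At Epsilon: gained ['G676F'] -> total ['G676F']
At Theta: gained ['P77N'] -> total ['G676F', 'P77N']
At Beta: gained ['F508Y', 'N719L'] -> total ['F508Y', 'G676F', 'N719L', 'P77N']

Answer: F508Y,G676F,N719L,P77N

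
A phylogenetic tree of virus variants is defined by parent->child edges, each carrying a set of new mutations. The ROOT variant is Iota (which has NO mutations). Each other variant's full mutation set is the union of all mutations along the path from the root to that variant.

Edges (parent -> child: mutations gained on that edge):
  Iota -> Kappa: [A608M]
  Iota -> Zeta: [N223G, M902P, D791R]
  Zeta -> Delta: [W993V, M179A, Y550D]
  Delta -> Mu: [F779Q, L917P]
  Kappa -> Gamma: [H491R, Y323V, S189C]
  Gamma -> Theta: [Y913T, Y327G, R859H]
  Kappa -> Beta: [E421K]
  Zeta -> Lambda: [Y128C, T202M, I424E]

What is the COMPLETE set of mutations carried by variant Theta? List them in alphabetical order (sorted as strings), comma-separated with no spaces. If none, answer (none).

Answer: A608M,H491R,R859H,S189C,Y323V,Y327G,Y913T

Derivation:
At Iota: gained [] -> total []
At Kappa: gained ['A608M'] -> total ['A608M']
At Gamma: gained ['H491R', 'Y323V', 'S189C'] -> total ['A608M', 'H491R', 'S189C', 'Y323V']
At Theta: gained ['Y913T', 'Y327G', 'R859H'] -> total ['A608M', 'H491R', 'R859H', 'S189C', 'Y323V', 'Y327G', 'Y913T']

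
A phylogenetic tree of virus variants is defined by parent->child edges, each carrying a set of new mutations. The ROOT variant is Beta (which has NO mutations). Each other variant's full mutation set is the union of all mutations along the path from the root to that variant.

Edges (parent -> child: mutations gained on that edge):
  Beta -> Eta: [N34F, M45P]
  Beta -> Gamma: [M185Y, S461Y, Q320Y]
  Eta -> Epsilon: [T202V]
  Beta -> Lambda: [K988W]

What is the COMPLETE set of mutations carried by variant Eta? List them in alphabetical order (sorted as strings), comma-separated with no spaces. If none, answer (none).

Answer: M45P,N34F

Derivation:
At Beta: gained [] -> total []
At Eta: gained ['N34F', 'M45P'] -> total ['M45P', 'N34F']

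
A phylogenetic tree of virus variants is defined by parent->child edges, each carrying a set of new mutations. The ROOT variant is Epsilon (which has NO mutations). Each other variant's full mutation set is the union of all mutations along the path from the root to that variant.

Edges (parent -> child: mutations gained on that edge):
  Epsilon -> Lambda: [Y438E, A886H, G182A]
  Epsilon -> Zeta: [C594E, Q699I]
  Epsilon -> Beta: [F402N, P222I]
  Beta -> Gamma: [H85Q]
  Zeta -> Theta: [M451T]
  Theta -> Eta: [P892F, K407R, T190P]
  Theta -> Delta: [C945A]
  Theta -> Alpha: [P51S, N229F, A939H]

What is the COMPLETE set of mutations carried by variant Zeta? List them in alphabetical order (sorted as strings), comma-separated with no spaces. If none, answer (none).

At Epsilon: gained [] -> total []
At Zeta: gained ['C594E', 'Q699I'] -> total ['C594E', 'Q699I']

Answer: C594E,Q699I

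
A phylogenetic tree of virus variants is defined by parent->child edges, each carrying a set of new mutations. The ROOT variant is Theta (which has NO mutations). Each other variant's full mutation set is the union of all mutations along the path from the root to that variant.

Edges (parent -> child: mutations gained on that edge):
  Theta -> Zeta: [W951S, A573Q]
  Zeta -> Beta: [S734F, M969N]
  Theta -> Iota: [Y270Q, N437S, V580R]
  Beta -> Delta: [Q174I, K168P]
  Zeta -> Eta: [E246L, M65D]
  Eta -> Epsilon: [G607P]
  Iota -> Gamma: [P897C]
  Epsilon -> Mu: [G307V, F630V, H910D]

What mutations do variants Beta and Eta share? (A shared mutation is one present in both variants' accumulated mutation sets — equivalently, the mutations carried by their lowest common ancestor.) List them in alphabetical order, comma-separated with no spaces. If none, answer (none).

Answer: A573Q,W951S

Derivation:
Accumulating mutations along path to Beta:
  At Theta: gained [] -> total []
  At Zeta: gained ['W951S', 'A573Q'] -> total ['A573Q', 'W951S']
  At Beta: gained ['S734F', 'M969N'] -> total ['A573Q', 'M969N', 'S734F', 'W951S']
Mutations(Beta) = ['A573Q', 'M969N', 'S734F', 'W951S']
Accumulating mutations along path to Eta:
  At Theta: gained [] -> total []
  At Zeta: gained ['W951S', 'A573Q'] -> total ['A573Q', 'W951S']
  At Eta: gained ['E246L', 'M65D'] -> total ['A573Q', 'E246L', 'M65D', 'W951S']
Mutations(Eta) = ['A573Q', 'E246L', 'M65D', 'W951S']
Intersection: ['A573Q', 'M969N', 'S734F', 'W951S'] ∩ ['A573Q', 'E246L', 'M65D', 'W951S'] = ['A573Q', 'W951S']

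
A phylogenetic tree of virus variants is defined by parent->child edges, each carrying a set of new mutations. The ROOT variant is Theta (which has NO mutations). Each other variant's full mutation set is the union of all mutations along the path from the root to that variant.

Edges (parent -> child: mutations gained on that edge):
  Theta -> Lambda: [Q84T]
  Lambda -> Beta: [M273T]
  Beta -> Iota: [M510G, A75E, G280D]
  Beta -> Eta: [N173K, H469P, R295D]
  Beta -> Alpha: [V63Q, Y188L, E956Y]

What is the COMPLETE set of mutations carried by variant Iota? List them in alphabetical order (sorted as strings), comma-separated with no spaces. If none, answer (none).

At Theta: gained [] -> total []
At Lambda: gained ['Q84T'] -> total ['Q84T']
At Beta: gained ['M273T'] -> total ['M273T', 'Q84T']
At Iota: gained ['M510G', 'A75E', 'G280D'] -> total ['A75E', 'G280D', 'M273T', 'M510G', 'Q84T']

Answer: A75E,G280D,M273T,M510G,Q84T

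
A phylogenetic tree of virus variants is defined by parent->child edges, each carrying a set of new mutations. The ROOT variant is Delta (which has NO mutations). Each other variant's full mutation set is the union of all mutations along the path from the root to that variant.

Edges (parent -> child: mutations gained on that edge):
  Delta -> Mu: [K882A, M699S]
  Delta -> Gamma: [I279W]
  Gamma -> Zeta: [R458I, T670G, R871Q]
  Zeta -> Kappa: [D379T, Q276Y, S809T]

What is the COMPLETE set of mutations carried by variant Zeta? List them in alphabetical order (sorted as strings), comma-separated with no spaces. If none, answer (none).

At Delta: gained [] -> total []
At Gamma: gained ['I279W'] -> total ['I279W']
At Zeta: gained ['R458I', 'T670G', 'R871Q'] -> total ['I279W', 'R458I', 'R871Q', 'T670G']

Answer: I279W,R458I,R871Q,T670G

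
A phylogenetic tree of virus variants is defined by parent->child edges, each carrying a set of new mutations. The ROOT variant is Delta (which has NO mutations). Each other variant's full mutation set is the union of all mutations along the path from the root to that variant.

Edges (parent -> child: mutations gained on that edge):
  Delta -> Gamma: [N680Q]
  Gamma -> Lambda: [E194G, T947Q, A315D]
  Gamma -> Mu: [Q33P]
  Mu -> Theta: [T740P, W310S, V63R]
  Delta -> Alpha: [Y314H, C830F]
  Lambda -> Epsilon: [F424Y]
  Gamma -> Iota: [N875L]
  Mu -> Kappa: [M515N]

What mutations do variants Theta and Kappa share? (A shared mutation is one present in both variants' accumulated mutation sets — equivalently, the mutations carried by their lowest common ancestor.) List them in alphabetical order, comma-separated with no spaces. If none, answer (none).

Accumulating mutations along path to Theta:
  At Delta: gained [] -> total []
  At Gamma: gained ['N680Q'] -> total ['N680Q']
  At Mu: gained ['Q33P'] -> total ['N680Q', 'Q33P']
  At Theta: gained ['T740P', 'W310S', 'V63R'] -> total ['N680Q', 'Q33P', 'T740P', 'V63R', 'W310S']
Mutations(Theta) = ['N680Q', 'Q33P', 'T740P', 'V63R', 'W310S']
Accumulating mutations along path to Kappa:
  At Delta: gained [] -> total []
  At Gamma: gained ['N680Q'] -> total ['N680Q']
  At Mu: gained ['Q33P'] -> total ['N680Q', 'Q33P']
  At Kappa: gained ['M515N'] -> total ['M515N', 'N680Q', 'Q33P']
Mutations(Kappa) = ['M515N', 'N680Q', 'Q33P']
Intersection: ['N680Q', 'Q33P', 'T740P', 'V63R', 'W310S'] ∩ ['M515N', 'N680Q', 'Q33P'] = ['N680Q', 'Q33P']

Answer: N680Q,Q33P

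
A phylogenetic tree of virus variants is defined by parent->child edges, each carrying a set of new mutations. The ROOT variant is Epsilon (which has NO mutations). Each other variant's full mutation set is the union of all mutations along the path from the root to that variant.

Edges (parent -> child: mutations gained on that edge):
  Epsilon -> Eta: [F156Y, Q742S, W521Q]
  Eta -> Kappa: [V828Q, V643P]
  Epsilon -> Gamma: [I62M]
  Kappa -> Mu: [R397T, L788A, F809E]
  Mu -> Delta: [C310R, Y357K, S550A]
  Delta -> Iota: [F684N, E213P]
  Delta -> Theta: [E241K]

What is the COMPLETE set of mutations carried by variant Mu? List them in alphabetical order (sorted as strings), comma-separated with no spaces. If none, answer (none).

At Epsilon: gained [] -> total []
At Eta: gained ['F156Y', 'Q742S', 'W521Q'] -> total ['F156Y', 'Q742S', 'W521Q']
At Kappa: gained ['V828Q', 'V643P'] -> total ['F156Y', 'Q742S', 'V643P', 'V828Q', 'W521Q']
At Mu: gained ['R397T', 'L788A', 'F809E'] -> total ['F156Y', 'F809E', 'L788A', 'Q742S', 'R397T', 'V643P', 'V828Q', 'W521Q']

Answer: F156Y,F809E,L788A,Q742S,R397T,V643P,V828Q,W521Q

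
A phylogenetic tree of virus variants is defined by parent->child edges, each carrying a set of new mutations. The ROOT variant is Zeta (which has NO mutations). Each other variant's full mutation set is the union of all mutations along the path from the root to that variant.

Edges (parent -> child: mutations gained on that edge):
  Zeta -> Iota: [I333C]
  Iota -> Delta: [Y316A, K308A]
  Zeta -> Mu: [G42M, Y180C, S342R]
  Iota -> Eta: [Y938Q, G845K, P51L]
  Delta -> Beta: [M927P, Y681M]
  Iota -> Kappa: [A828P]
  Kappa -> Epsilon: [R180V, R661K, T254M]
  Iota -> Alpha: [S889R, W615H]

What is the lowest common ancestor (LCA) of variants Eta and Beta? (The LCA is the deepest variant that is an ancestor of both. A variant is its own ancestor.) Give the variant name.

Path from root to Eta: Zeta -> Iota -> Eta
  ancestors of Eta: {Zeta, Iota, Eta}
Path from root to Beta: Zeta -> Iota -> Delta -> Beta
  ancestors of Beta: {Zeta, Iota, Delta, Beta}
Common ancestors: {Zeta, Iota}
Walk up from Beta: Beta (not in ancestors of Eta), Delta (not in ancestors of Eta), Iota (in ancestors of Eta), Zeta (in ancestors of Eta)
Deepest common ancestor (LCA) = Iota

Answer: Iota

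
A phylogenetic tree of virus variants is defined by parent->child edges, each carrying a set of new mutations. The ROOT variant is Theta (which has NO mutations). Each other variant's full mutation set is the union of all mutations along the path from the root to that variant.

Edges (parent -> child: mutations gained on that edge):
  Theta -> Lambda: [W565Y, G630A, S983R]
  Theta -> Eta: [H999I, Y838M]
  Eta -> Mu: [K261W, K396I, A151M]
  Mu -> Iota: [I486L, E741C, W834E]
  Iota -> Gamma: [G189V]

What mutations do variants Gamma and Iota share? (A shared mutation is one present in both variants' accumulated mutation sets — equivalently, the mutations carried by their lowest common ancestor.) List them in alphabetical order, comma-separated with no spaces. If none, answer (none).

Answer: A151M,E741C,H999I,I486L,K261W,K396I,W834E,Y838M

Derivation:
Accumulating mutations along path to Gamma:
  At Theta: gained [] -> total []
  At Eta: gained ['H999I', 'Y838M'] -> total ['H999I', 'Y838M']
  At Mu: gained ['K261W', 'K396I', 'A151M'] -> total ['A151M', 'H999I', 'K261W', 'K396I', 'Y838M']
  At Iota: gained ['I486L', 'E741C', 'W834E'] -> total ['A151M', 'E741C', 'H999I', 'I486L', 'K261W', 'K396I', 'W834E', 'Y838M']
  At Gamma: gained ['G189V'] -> total ['A151M', 'E741C', 'G189V', 'H999I', 'I486L', 'K261W', 'K396I', 'W834E', 'Y838M']
Mutations(Gamma) = ['A151M', 'E741C', 'G189V', 'H999I', 'I486L', 'K261W', 'K396I', 'W834E', 'Y838M']
Accumulating mutations along path to Iota:
  At Theta: gained [] -> total []
  At Eta: gained ['H999I', 'Y838M'] -> total ['H999I', 'Y838M']
  At Mu: gained ['K261W', 'K396I', 'A151M'] -> total ['A151M', 'H999I', 'K261W', 'K396I', 'Y838M']
  At Iota: gained ['I486L', 'E741C', 'W834E'] -> total ['A151M', 'E741C', 'H999I', 'I486L', 'K261W', 'K396I', 'W834E', 'Y838M']
Mutations(Iota) = ['A151M', 'E741C', 'H999I', 'I486L', 'K261W', 'K396I', 'W834E', 'Y838M']
Intersection: ['A151M', 'E741C', 'G189V', 'H999I', 'I486L', 'K261W', 'K396I', 'W834E', 'Y838M'] ∩ ['A151M', 'E741C', 'H999I', 'I486L', 'K261W', 'K396I', 'W834E', 'Y838M'] = ['A151M', 'E741C', 'H999I', 'I486L', 'K261W', 'K396I', 'W834E', 'Y838M']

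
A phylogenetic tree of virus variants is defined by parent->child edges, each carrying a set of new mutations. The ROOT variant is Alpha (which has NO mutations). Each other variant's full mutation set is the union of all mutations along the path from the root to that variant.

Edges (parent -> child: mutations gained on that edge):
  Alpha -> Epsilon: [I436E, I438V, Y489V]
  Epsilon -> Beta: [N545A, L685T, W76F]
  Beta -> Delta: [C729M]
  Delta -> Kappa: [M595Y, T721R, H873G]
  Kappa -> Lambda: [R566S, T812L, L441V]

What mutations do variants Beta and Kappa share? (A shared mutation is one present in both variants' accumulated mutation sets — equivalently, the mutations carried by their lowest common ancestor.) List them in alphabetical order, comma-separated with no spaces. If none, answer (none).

Answer: I436E,I438V,L685T,N545A,W76F,Y489V

Derivation:
Accumulating mutations along path to Beta:
  At Alpha: gained [] -> total []
  At Epsilon: gained ['I436E', 'I438V', 'Y489V'] -> total ['I436E', 'I438V', 'Y489V']
  At Beta: gained ['N545A', 'L685T', 'W76F'] -> total ['I436E', 'I438V', 'L685T', 'N545A', 'W76F', 'Y489V']
Mutations(Beta) = ['I436E', 'I438V', 'L685T', 'N545A', 'W76F', 'Y489V']
Accumulating mutations along path to Kappa:
  At Alpha: gained [] -> total []
  At Epsilon: gained ['I436E', 'I438V', 'Y489V'] -> total ['I436E', 'I438V', 'Y489V']
  At Beta: gained ['N545A', 'L685T', 'W76F'] -> total ['I436E', 'I438V', 'L685T', 'N545A', 'W76F', 'Y489V']
  At Delta: gained ['C729M'] -> total ['C729M', 'I436E', 'I438V', 'L685T', 'N545A', 'W76F', 'Y489V']
  At Kappa: gained ['M595Y', 'T721R', 'H873G'] -> total ['C729M', 'H873G', 'I436E', 'I438V', 'L685T', 'M595Y', 'N545A', 'T721R', 'W76F', 'Y489V']
Mutations(Kappa) = ['C729M', 'H873G', 'I436E', 'I438V', 'L685T', 'M595Y', 'N545A', 'T721R', 'W76F', 'Y489V']
Intersection: ['I436E', 'I438V', 'L685T', 'N545A', 'W76F', 'Y489V'] ∩ ['C729M', 'H873G', 'I436E', 'I438V', 'L685T', 'M595Y', 'N545A', 'T721R', 'W76F', 'Y489V'] = ['I436E', 'I438V', 'L685T', 'N545A', 'W76F', 'Y489V']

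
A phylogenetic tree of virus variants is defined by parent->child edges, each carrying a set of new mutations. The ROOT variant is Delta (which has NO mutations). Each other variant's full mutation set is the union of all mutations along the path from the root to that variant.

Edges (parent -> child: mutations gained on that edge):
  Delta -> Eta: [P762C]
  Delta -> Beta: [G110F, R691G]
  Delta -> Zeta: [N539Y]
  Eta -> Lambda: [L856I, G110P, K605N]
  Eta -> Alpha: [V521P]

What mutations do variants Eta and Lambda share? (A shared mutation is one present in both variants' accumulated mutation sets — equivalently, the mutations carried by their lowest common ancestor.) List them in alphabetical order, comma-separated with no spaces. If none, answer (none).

Answer: P762C

Derivation:
Accumulating mutations along path to Eta:
  At Delta: gained [] -> total []
  At Eta: gained ['P762C'] -> total ['P762C']
Mutations(Eta) = ['P762C']
Accumulating mutations along path to Lambda:
  At Delta: gained [] -> total []
  At Eta: gained ['P762C'] -> total ['P762C']
  At Lambda: gained ['L856I', 'G110P', 'K605N'] -> total ['G110P', 'K605N', 'L856I', 'P762C']
Mutations(Lambda) = ['G110P', 'K605N', 'L856I', 'P762C']
Intersection: ['P762C'] ∩ ['G110P', 'K605N', 'L856I', 'P762C'] = ['P762C']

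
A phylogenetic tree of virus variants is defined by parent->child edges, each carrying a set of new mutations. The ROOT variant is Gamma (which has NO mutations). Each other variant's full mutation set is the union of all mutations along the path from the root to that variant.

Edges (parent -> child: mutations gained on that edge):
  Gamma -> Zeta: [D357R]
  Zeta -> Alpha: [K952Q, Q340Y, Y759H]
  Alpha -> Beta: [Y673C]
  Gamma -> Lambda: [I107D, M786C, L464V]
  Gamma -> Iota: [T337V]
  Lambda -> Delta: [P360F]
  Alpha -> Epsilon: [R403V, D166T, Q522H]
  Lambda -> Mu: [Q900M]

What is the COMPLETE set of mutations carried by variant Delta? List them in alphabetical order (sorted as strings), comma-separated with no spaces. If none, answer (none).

At Gamma: gained [] -> total []
At Lambda: gained ['I107D', 'M786C', 'L464V'] -> total ['I107D', 'L464V', 'M786C']
At Delta: gained ['P360F'] -> total ['I107D', 'L464V', 'M786C', 'P360F']

Answer: I107D,L464V,M786C,P360F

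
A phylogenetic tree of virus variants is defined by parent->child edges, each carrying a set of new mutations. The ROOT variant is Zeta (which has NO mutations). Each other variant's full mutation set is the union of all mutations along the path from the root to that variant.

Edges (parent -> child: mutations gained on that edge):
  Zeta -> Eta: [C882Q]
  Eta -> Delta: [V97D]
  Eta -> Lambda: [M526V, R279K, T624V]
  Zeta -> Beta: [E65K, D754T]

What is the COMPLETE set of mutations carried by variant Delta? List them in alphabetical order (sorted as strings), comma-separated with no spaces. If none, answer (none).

At Zeta: gained [] -> total []
At Eta: gained ['C882Q'] -> total ['C882Q']
At Delta: gained ['V97D'] -> total ['C882Q', 'V97D']

Answer: C882Q,V97D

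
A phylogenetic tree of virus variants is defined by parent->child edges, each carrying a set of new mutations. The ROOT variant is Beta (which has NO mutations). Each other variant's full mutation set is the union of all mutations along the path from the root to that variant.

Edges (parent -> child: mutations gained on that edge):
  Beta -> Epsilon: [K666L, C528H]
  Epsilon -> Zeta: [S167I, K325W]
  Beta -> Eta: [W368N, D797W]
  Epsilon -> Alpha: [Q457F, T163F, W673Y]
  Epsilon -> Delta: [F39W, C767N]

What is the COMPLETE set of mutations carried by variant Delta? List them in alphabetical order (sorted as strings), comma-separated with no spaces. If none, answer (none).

Answer: C528H,C767N,F39W,K666L

Derivation:
At Beta: gained [] -> total []
At Epsilon: gained ['K666L', 'C528H'] -> total ['C528H', 'K666L']
At Delta: gained ['F39W', 'C767N'] -> total ['C528H', 'C767N', 'F39W', 'K666L']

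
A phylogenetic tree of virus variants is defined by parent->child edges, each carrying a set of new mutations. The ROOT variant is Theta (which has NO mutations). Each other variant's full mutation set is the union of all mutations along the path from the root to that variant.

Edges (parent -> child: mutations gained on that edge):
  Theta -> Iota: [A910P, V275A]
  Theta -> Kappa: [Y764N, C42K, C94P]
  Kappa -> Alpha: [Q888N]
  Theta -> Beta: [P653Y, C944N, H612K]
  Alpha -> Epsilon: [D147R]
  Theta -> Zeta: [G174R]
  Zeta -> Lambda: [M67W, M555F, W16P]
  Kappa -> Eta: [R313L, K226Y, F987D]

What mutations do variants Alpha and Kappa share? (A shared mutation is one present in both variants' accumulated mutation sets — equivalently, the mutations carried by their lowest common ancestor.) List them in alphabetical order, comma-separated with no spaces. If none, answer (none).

Accumulating mutations along path to Alpha:
  At Theta: gained [] -> total []
  At Kappa: gained ['Y764N', 'C42K', 'C94P'] -> total ['C42K', 'C94P', 'Y764N']
  At Alpha: gained ['Q888N'] -> total ['C42K', 'C94P', 'Q888N', 'Y764N']
Mutations(Alpha) = ['C42K', 'C94P', 'Q888N', 'Y764N']
Accumulating mutations along path to Kappa:
  At Theta: gained [] -> total []
  At Kappa: gained ['Y764N', 'C42K', 'C94P'] -> total ['C42K', 'C94P', 'Y764N']
Mutations(Kappa) = ['C42K', 'C94P', 'Y764N']
Intersection: ['C42K', 'C94P', 'Q888N', 'Y764N'] ∩ ['C42K', 'C94P', 'Y764N'] = ['C42K', 'C94P', 'Y764N']

Answer: C42K,C94P,Y764N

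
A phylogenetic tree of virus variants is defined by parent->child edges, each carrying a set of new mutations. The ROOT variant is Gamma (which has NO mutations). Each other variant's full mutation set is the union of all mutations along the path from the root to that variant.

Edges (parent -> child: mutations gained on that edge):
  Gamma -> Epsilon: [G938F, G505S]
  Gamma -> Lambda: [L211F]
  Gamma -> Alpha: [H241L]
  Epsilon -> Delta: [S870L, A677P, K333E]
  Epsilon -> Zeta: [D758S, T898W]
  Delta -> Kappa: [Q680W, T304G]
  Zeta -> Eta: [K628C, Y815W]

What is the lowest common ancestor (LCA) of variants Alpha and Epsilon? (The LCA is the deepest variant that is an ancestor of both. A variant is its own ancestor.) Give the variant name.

Path from root to Alpha: Gamma -> Alpha
  ancestors of Alpha: {Gamma, Alpha}
Path from root to Epsilon: Gamma -> Epsilon
  ancestors of Epsilon: {Gamma, Epsilon}
Common ancestors: {Gamma}
Walk up from Epsilon: Epsilon (not in ancestors of Alpha), Gamma (in ancestors of Alpha)
Deepest common ancestor (LCA) = Gamma

Answer: Gamma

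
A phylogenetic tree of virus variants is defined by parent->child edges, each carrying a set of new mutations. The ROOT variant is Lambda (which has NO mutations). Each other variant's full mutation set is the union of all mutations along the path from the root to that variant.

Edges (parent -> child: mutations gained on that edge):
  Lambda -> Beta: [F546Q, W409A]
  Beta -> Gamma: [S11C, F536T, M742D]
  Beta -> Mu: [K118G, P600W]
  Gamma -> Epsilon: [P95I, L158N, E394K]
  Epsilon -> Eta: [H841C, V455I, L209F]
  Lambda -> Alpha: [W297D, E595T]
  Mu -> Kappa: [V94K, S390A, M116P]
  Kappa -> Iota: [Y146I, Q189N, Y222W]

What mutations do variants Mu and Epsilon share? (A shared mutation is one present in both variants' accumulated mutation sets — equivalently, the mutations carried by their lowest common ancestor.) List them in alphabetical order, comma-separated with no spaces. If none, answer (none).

Accumulating mutations along path to Mu:
  At Lambda: gained [] -> total []
  At Beta: gained ['F546Q', 'W409A'] -> total ['F546Q', 'W409A']
  At Mu: gained ['K118G', 'P600W'] -> total ['F546Q', 'K118G', 'P600W', 'W409A']
Mutations(Mu) = ['F546Q', 'K118G', 'P600W', 'W409A']
Accumulating mutations along path to Epsilon:
  At Lambda: gained [] -> total []
  At Beta: gained ['F546Q', 'W409A'] -> total ['F546Q', 'W409A']
  At Gamma: gained ['S11C', 'F536T', 'M742D'] -> total ['F536T', 'F546Q', 'M742D', 'S11C', 'W409A']
  At Epsilon: gained ['P95I', 'L158N', 'E394K'] -> total ['E394K', 'F536T', 'F546Q', 'L158N', 'M742D', 'P95I', 'S11C', 'W409A']
Mutations(Epsilon) = ['E394K', 'F536T', 'F546Q', 'L158N', 'M742D', 'P95I', 'S11C', 'W409A']
Intersection: ['F546Q', 'K118G', 'P600W', 'W409A'] ∩ ['E394K', 'F536T', 'F546Q', 'L158N', 'M742D', 'P95I', 'S11C', 'W409A'] = ['F546Q', 'W409A']

Answer: F546Q,W409A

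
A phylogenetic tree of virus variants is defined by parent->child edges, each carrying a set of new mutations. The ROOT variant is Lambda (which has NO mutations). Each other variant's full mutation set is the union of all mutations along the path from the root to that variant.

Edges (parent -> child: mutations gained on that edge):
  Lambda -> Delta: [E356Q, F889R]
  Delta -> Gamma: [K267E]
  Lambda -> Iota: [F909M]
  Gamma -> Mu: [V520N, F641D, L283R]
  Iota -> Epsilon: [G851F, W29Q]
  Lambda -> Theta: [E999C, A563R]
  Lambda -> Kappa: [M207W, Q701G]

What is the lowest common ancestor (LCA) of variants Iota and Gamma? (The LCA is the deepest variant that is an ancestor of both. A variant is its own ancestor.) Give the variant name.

Answer: Lambda

Derivation:
Path from root to Iota: Lambda -> Iota
  ancestors of Iota: {Lambda, Iota}
Path from root to Gamma: Lambda -> Delta -> Gamma
  ancestors of Gamma: {Lambda, Delta, Gamma}
Common ancestors: {Lambda}
Walk up from Gamma: Gamma (not in ancestors of Iota), Delta (not in ancestors of Iota), Lambda (in ancestors of Iota)
Deepest common ancestor (LCA) = Lambda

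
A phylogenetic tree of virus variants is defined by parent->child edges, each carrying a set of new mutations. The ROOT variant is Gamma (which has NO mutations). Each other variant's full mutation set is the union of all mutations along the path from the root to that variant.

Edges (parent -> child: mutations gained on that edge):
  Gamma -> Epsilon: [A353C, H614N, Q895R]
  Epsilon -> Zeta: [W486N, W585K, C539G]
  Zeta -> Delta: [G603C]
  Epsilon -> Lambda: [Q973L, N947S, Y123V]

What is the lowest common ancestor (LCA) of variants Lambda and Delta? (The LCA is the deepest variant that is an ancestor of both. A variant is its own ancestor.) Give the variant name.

Path from root to Lambda: Gamma -> Epsilon -> Lambda
  ancestors of Lambda: {Gamma, Epsilon, Lambda}
Path from root to Delta: Gamma -> Epsilon -> Zeta -> Delta
  ancestors of Delta: {Gamma, Epsilon, Zeta, Delta}
Common ancestors: {Gamma, Epsilon}
Walk up from Delta: Delta (not in ancestors of Lambda), Zeta (not in ancestors of Lambda), Epsilon (in ancestors of Lambda), Gamma (in ancestors of Lambda)
Deepest common ancestor (LCA) = Epsilon

Answer: Epsilon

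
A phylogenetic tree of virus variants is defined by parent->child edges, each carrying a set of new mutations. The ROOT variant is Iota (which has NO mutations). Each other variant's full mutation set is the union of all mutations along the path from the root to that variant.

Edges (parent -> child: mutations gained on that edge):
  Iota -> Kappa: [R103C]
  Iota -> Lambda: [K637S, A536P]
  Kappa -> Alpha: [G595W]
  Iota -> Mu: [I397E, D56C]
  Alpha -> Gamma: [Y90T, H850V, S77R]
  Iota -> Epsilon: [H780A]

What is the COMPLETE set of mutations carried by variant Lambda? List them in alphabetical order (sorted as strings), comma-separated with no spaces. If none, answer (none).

Answer: A536P,K637S

Derivation:
At Iota: gained [] -> total []
At Lambda: gained ['K637S', 'A536P'] -> total ['A536P', 'K637S']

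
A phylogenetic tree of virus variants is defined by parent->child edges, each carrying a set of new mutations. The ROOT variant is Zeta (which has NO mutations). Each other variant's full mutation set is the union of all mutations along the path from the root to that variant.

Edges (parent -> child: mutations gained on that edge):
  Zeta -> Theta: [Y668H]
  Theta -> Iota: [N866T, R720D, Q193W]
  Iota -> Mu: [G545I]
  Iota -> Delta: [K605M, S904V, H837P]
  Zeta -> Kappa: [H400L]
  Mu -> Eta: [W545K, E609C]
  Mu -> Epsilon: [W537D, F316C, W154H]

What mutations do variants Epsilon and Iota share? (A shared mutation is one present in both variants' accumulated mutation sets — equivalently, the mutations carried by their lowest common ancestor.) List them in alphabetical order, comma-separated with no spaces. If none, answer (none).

Accumulating mutations along path to Epsilon:
  At Zeta: gained [] -> total []
  At Theta: gained ['Y668H'] -> total ['Y668H']
  At Iota: gained ['N866T', 'R720D', 'Q193W'] -> total ['N866T', 'Q193W', 'R720D', 'Y668H']
  At Mu: gained ['G545I'] -> total ['G545I', 'N866T', 'Q193W', 'R720D', 'Y668H']
  At Epsilon: gained ['W537D', 'F316C', 'W154H'] -> total ['F316C', 'G545I', 'N866T', 'Q193W', 'R720D', 'W154H', 'W537D', 'Y668H']
Mutations(Epsilon) = ['F316C', 'G545I', 'N866T', 'Q193W', 'R720D', 'W154H', 'W537D', 'Y668H']
Accumulating mutations along path to Iota:
  At Zeta: gained [] -> total []
  At Theta: gained ['Y668H'] -> total ['Y668H']
  At Iota: gained ['N866T', 'R720D', 'Q193W'] -> total ['N866T', 'Q193W', 'R720D', 'Y668H']
Mutations(Iota) = ['N866T', 'Q193W', 'R720D', 'Y668H']
Intersection: ['F316C', 'G545I', 'N866T', 'Q193W', 'R720D', 'W154H', 'W537D', 'Y668H'] ∩ ['N866T', 'Q193W', 'R720D', 'Y668H'] = ['N866T', 'Q193W', 'R720D', 'Y668H']

Answer: N866T,Q193W,R720D,Y668H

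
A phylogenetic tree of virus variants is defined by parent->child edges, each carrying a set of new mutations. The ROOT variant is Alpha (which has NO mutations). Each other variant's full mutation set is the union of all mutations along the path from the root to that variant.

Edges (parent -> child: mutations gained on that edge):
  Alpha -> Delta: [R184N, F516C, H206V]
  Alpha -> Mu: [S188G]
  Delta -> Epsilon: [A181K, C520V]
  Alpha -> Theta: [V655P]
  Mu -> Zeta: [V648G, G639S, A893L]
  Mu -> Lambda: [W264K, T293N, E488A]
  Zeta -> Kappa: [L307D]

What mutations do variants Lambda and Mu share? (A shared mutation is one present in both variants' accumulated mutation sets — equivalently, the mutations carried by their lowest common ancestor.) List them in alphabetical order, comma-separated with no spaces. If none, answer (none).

Accumulating mutations along path to Lambda:
  At Alpha: gained [] -> total []
  At Mu: gained ['S188G'] -> total ['S188G']
  At Lambda: gained ['W264K', 'T293N', 'E488A'] -> total ['E488A', 'S188G', 'T293N', 'W264K']
Mutations(Lambda) = ['E488A', 'S188G', 'T293N', 'W264K']
Accumulating mutations along path to Mu:
  At Alpha: gained [] -> total []
  At Mu: gained ['S188G'] -> total ['S188G']
Mutations(Mu) = ['S188G']
Intersection: ['E488A', 'S188G', 'T293N', 'W264K'] ∩ ['S188G'] = ['S188G']

Answer: S188G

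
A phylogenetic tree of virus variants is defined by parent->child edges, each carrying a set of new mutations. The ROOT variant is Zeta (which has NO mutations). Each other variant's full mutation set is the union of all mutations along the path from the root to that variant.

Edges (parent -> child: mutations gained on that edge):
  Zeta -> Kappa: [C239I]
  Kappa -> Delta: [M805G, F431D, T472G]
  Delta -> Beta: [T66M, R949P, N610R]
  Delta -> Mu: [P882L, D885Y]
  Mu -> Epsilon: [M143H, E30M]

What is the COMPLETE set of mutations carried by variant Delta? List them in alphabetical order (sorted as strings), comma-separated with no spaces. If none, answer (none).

At Zeta: gained [] -> total []
At Kappa: gained ['C239I'] -> total ['C239I']
At Delta: gained ['M805G', 'F431D', 'T472G'] -> total ['C239I', 'F431D', 'M805G', 'T472G']

Answer: C239I,F431D,M805G,T472G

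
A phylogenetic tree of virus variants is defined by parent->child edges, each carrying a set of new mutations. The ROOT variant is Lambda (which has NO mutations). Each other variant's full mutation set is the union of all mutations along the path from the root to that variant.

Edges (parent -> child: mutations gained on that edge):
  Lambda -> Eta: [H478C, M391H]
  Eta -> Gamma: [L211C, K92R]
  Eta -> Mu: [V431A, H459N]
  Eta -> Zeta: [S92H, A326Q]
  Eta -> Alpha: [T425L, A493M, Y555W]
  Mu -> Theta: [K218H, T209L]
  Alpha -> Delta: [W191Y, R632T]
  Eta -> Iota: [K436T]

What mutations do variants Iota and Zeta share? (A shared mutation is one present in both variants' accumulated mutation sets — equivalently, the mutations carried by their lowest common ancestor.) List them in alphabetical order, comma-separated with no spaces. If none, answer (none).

Accumulating mutations along path to Iota:
  At Lambda: gained [] -> total []
  At Eta: gained ['H478C', 'M391H'] -> total ['H478C', 'M391H']
  At Iota: gained ['K436T'] -> total ['H478C', 'K436T', 'M391H']
Mutations(Iota) = ['H478C', 'K436T', 'M391H']
Accumulating mutations along path to Zeta:
  At Lambda: gained [] -> total []
  At Eta: gained ['H478C', 'M391H'] -> total ['H478C', 'M391H']
  At Zeta: gained ['S92H', 'A326Q'] -> total ['A326Q', 'H478C', 'M391H', 'S92H']
Mutations(Zeta) = ['A326Q', 'H478C', 'M391H', 'S92H']
Intersection: ['H478C', 'K436T', 'M391H'] ∩ ['A326Q', 'H478C', 'M391H', 'S92H'] = ['H478C', 'M391H']

Answer: H478C,M391H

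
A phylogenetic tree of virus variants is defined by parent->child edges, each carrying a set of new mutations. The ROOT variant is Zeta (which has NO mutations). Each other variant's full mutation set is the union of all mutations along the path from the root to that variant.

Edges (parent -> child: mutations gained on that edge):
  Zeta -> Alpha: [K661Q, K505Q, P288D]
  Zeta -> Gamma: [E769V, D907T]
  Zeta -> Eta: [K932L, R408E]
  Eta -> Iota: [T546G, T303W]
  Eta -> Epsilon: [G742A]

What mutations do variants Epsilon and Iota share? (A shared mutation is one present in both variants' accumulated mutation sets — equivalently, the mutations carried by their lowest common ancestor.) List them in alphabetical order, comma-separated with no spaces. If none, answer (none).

Answer: K932L,R408E

Derivation:
Accumulating mutations along path to Epsilon:
  At Zeta: gained [] -> total []
  At Eta: gained ['K932L', 'R408E'] -> total ['K932L', 'R408E']
  At Epsilon: gained ['G742A'] -> total ['G742A', 'K932L', 'R408E']
Mutations(Epsilon) = ['G742A', 'K932L', 'R408E']
Accumulating mutations along path to Iota:
  At Zeta: gained [] -> total []
  At Eta: gained ['K932L', 'R408E'] -> total ['K932L', 'R408E']
  At Iota: gained ['T546G', 'T303W'] -> total ['K932L', 'R408E', 'T303W', 'T546G']
Mutations(Iota) = ['K932L', 'R408E', 'T303W', 'T546G']
Intersection: ['G742A', 'K932L', 'R408E'] ∩ ['K932L', 'R408E', 'T303W', 'T546G'] = ['K932L', 'R408E']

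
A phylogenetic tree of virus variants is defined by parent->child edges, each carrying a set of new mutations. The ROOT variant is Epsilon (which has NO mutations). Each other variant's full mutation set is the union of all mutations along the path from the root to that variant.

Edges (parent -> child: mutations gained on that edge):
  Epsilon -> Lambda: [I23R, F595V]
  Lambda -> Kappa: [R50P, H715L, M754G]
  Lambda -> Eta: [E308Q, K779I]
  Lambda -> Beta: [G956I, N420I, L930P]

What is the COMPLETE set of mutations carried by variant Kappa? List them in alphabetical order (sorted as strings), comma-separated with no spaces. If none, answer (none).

Answer: F595V,H715L,I23R,M754G,R50P

Derivation:
At Epsilon: gained [] -> total []
At Lambda: gained ['I23R', 'F595V'] -> total ['F595V', 'I23R']
At Kappa: gained ['R50P', 'H715L', 'M754G'] -> total ['F595V', 'H715L', 'I23R', 'M754G', 'R50P']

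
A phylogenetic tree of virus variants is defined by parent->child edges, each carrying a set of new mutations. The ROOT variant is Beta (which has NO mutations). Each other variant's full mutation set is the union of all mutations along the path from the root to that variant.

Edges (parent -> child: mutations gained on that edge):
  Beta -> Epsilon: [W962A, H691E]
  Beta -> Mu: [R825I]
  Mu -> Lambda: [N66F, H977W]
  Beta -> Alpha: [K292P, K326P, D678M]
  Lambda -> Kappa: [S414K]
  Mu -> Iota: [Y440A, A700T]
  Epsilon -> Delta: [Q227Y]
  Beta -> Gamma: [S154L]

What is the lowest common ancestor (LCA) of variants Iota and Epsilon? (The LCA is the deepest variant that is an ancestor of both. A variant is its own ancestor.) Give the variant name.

Path from root to Iota: Beta -> Mu -> Iota
  ancestors of Iota: {Beta, Mu, Iota}
Path from root to Epsilon: Beta -> Epsilon
  ancestors of Epsilon: {Beta, Epsilon}
Common ancestors: {Beta}
Walk up from Epsilon: Epsilon (not in ancestors of Iota), Beta (in ancestors of Iota)
Deepest common ancestor (LCA) = Beta

Answer: Beta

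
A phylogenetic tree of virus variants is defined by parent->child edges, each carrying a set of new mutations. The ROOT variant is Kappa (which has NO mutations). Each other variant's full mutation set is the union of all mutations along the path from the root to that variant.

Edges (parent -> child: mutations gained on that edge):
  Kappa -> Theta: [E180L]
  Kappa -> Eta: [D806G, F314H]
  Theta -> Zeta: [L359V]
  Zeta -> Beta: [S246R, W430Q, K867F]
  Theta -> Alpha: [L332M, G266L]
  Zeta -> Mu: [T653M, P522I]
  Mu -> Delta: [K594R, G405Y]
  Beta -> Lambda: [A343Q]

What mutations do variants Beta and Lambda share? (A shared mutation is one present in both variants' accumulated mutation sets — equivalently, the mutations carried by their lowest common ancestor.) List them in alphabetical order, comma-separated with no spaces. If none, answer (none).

Accumulating mutations along path to Beta:
  At Kappa: gained [] -> total []
  At Theta: gained ['E180L'] -> total ['E180L']
  At Zeta: gained ['L359V'] -> total ['E180L', 'L359V']
  At Beta: gained ['S246R', 'W430Q', 'K867F'] -> total ['E180L', 'K867F', 'L359V', 'S246R', 'W430Q']
Mutations(Beta) = ['E180L', 'K867F', 'L359V', 'S246R', 'W430Q']
Accumulating mutations along path to Lambda:
  At Kappa: gained [] -> total []
  At Theta: gained ['E180L'] -> total ['E180L']
  At Zeta: gained ['L359V'] -> total ['E180L', 'L359V']
  At Beta: gained ['S246R', 'W430Q', 'K867F'] -> total ['E180L', 'K867F', 'L359V', 'S246R', 'W430Q']
  At Lambda: gained ['A343Q'] -> total ['A343Q', 'E180L', 'K867F', 'L359V', 'S246R', 'W430Q']
Mutations(Lambda) = ['A343Q', 'E180L', 'K867F', 'L359V', 'S246R', 'W430Q']
Intersection: ['E180L', 'K867F', 'L359V', 'S246R', 'W430Q'] ∩ ['A343Q', 'E180L', 'K867F', 'L359V', 'S246R', 'W430Q'] = ['E180L', 'K867F', 'L359V', 'S246R', 'W430Q']

Answer: E180L,K867F,L359V,S246R,W430Q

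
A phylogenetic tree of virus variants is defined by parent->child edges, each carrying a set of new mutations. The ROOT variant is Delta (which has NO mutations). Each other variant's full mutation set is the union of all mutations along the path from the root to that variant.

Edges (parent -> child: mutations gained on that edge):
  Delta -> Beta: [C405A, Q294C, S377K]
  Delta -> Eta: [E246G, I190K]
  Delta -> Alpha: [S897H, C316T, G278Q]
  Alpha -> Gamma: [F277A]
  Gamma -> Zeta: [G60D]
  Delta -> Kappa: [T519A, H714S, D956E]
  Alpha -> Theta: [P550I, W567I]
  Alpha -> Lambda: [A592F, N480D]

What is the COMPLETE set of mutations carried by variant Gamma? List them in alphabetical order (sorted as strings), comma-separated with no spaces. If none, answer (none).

At Delta: gained [] -> total []
At Alpha: gained ['S897H', 'C316T', 'G278Q'] -> total ['C316T', 'G278Q', 'S897H']
At Gamma: gained ['F277A'] -> total ['C316T', 'F277A', 'G278Q', 'S897H']

Answer: C316T,F277A,G278Q,S897H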